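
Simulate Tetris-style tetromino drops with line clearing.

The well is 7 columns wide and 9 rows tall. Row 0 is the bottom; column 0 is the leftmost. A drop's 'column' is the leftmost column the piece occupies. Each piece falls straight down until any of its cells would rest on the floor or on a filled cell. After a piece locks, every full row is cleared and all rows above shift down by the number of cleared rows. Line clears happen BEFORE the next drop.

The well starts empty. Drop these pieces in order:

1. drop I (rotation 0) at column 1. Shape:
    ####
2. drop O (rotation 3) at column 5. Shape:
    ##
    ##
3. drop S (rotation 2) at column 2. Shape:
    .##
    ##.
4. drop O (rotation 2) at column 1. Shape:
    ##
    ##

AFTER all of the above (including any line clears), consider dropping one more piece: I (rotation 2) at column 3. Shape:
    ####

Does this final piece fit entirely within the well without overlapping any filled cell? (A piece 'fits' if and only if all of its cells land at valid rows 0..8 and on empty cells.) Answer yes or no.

Answer: yes

Derivation:
Drop 1: I rot0 at col 1 lands with bottom-row=0; cleared 0 line(s) (total 0); column heights now [0 1 1 1 1 0 0], max=1
Drop 2: O rot3 at col 5 lands with bottom-row=0; cleared 0 line(s) (total 0); column heights now [0 1 1 1 1 2 2], max=2
Drop 3: S rot2 at col 2 lands with bottom-row=1; cleared 0 line(s) (total 0); column heights now [0 1 2 3 3 2 2], max=3
Drop 4: O rot2 at col 1 lands with bottom-row=2; cleared 0 line(s) (total 0); column heights now [0 4 4 3 3 2 2], max=4
Test piece I rot2 at col 3 (width 4): heights before test = [0 4 4 3 3 2 2]; fits = True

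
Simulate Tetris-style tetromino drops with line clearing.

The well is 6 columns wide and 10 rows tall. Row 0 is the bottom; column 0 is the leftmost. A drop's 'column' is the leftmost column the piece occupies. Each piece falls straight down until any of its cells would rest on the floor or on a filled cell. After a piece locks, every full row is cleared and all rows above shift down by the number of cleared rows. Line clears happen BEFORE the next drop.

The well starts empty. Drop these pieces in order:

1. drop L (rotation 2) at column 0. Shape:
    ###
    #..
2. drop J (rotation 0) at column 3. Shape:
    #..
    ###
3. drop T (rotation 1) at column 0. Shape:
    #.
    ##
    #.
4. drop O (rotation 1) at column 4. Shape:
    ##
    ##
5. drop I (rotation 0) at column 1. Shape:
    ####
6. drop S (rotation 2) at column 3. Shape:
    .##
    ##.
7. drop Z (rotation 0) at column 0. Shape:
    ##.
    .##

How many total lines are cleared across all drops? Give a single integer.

Answer: 1

Derivation:
Drop 1: L rot2 at col 0 lands with bottom-row=0; cleared 0 line(s) (total 0); column heights now [2 2 2 0 0 0], max=2
Drop 2: J rot0 at col 3 lands with bottom-row=0; cleared 0 line(s) (total 0); column heights now [2 2 2 2 1 1], max=2
Drop 3: T rot1 at col 0 lands with bottom-row=2; cleared 0 line(s) (total 0); column heights now [5 4 2 2 1 1], max=5
Drop 4: O rot1 at col 4 lands with bottom-row=1; cleared 1 line(s) (total 1); column heights now [4 3 0 1 2 2], max=4
Drop 5: I rot0 at col 1 lands with bottom-row=3; cleared 0 line(s) (total 1); column heights now [4 4 4 4 4 2], max=4
Drop 6: S rot2 at col 3 lands with bottom-row=4; cleared 0 line(s) (total 1); column heights now [4 4 4 5 6 6], max=6
Drop 7: Z rot0 at col 0 lands with bottom-row=4; cleared 0 line(s) (total 1); column heights now [6 6 5 5 6 6], max=6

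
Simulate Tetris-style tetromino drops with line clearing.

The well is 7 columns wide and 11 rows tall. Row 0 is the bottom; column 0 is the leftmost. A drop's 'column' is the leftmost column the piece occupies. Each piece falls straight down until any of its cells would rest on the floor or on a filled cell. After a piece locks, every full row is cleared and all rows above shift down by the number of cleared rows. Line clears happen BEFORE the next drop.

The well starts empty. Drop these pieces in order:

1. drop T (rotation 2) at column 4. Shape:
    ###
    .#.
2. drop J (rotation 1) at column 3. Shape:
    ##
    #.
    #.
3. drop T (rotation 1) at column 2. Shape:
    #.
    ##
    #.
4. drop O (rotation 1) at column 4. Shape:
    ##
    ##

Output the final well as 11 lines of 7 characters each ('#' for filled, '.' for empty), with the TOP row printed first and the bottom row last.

Drop 1: T rot2 at col 4 lands with bottom-row=0; cleared 0 line(s) (total 0); column heights now [0 0 0 0 2 2 2], max=2
Drop 2: J rot1 at col 3 lands with bottom-row=0; cleared 0 line(s) (total 0); column heights now [0 0 0 3 3 2 2], max=3
Drop 3: T rot1 at col 2 lands with bottom-row=2; cleared 0 line(s) (total 0); column heights now [0 0 5 4 3 2 2], max=5
Drop 4: O rot1 at col 4 lands with bottom-row=3; cleared 0 line(s) (total 0); column heights now [0 0 5 4 5 5 2], max=5

Answer: .......
.......
.......
.......
.......
.......
..#.##.
..####.
..###..
...####
...#.#.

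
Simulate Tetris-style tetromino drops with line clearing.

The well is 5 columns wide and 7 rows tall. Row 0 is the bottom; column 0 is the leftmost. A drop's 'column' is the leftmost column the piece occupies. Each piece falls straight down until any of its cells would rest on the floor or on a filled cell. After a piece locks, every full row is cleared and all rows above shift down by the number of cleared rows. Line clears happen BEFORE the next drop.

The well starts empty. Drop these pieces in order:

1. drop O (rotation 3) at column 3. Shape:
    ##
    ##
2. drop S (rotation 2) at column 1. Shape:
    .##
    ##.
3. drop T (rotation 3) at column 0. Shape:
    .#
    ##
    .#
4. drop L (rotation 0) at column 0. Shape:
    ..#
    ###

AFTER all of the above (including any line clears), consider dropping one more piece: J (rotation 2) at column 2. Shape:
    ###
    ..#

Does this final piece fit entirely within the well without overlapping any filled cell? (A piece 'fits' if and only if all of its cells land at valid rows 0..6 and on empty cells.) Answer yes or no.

Drop 1: O rot3 at col 3 lands with bottom-row=0; cleared 0 line(s) (total 0); column heights now [0 0 0 2 2], max=2
Drop 2: S rot2 at col 1 lands with bottom-row=1; cleared 0 line(s) (total 0); column heights now [0 2 3 3 2], max=3
Drop 3: T rot3 at col 0 lands with bottom-row=2; cleared 0 line(s) (total 0); column heights now [4 5 3 3 2], max=5
Drop 4: L rot0 at col 0 lands with bottom-row=5; cleared 0 line(s) (total 0); column heights now [6 6 7 3 2], max=7
Test piece J rot2 at col 2 (width 3): heights before test = [6 6 7 3 2]; fits = False

Answer: no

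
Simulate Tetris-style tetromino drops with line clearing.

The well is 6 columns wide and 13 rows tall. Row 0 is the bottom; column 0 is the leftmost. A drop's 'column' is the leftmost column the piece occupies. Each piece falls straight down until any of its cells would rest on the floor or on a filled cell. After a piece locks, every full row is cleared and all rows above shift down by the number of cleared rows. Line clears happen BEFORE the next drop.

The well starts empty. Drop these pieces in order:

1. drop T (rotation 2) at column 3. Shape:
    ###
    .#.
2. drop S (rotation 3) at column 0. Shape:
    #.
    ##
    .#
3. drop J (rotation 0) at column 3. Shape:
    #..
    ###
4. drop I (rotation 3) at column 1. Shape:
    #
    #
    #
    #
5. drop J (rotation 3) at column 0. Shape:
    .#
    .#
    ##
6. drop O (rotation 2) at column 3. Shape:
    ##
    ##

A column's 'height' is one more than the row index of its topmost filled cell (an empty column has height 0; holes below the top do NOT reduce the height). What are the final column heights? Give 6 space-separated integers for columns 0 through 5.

Drop 1: T rot2 at col 3 lands with bottom-row=0; cleared 0 line(s) (total 0); column heights now [0 0 0 2 2 2], max=2
Drop 2: S rot3 at col 0 lands with bottom-row=0; cleared 0 line(s) (total 0); column heights now [3 2 0 2 2 2], max=3
Drop 3: J rot0 at col 3 lands with bottom-row=2; cleared 0 line(s) (total 0); column heights now [3 2 0 4 3 3], max=4
Drop 4: I rot3 at col 1 lands with bottom-row=2; cleared 0 line(s) (total 0); column heights now [3 6 0 4 3 3], max=6
Drop 5: J rot3 at col 0 lands with bottom-row=6; cleared 0 line(s) (total 0); column heights now [7 9 0 4 3 3], max=9
Drop 6: O rot2 at col 3 lands with bottom-row=4; cleared 0 line(s) (total 0); column heights now [7 9 0 6 6 3], max=9

Answer: 7 9 0 6 6 3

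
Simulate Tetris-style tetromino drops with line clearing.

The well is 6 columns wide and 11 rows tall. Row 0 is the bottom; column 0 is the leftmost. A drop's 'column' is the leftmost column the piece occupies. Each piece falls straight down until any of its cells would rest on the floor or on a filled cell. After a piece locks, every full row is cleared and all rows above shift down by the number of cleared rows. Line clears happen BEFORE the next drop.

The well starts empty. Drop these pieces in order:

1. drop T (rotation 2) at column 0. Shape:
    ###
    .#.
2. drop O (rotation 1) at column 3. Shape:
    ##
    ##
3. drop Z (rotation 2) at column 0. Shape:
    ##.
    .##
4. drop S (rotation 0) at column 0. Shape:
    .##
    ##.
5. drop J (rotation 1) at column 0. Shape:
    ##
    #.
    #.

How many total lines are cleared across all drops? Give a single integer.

Drop 1: T rot2 at col 0 lands with bottom-row=0; cleared 0 line(s) (total 0); column heights now [2 2 2 0 0 0], max=2
Drop 2: O rot1 at col 3 lands with bottom-row=0; cleared 0 line(s) (total 0); column heights now [2 2 2 2 2 0], max=2
Drop 3: Z rot2 at col 0 lands with bottom-row=2; cleared 0 line(s) (total 0); column heights now [4 4 3 2 2 0], max=4
Drop 4: S rot0 at col 0 lands with bottom-row=4; cleared 0 line(s) (total 0); column heights now [5 6 6 2 2 0], max=6
Drop 5: J rot1 at col 0 lands with bottom-row=5; cleared 0 line(s) (total 0); column heights now [8 8 6 2 2 0], max=8

Answer: 0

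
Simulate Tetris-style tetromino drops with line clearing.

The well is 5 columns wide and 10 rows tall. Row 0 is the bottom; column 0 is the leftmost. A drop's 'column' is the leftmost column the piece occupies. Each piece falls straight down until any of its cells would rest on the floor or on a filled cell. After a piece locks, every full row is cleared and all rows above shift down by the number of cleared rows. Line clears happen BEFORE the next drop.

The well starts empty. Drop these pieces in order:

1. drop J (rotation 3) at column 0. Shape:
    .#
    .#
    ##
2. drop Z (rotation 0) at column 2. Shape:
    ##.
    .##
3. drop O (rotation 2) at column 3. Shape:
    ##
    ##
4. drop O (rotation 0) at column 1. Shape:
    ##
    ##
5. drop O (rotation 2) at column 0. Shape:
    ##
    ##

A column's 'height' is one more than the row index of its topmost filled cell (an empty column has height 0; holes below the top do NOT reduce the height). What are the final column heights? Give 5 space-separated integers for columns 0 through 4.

Answer: 7 7 5 4 4

Derivation:
Drop 1: J rot3 at col 0 lands with bottom-row=0; cleared 0 line(s) (total 0); column heights now [1 3 0 0 0], max=3
Drop 2: Z rot0 at col 2 lands with bottom-row=0; cleared 0 line(s) (total 0); column heights now [1 3 2 2 1], max=3
Drop 3: O rot2 at col 3 lands with bottom-row=2; cleared 0 line(s) (total 0); column heights now [1 3 2 4 4], max=4
Drop 4: O rot0 at col 1 lands with bottom-row=3; cleared 0 line(s) (total 0); column heights now [1 5 5 4 4], max=5
Drop 5: O rot2 at col 0 lands with bottom-row=5; cleared 0 line(s) (total 0); column heights now [7 7 5 4 4], max=7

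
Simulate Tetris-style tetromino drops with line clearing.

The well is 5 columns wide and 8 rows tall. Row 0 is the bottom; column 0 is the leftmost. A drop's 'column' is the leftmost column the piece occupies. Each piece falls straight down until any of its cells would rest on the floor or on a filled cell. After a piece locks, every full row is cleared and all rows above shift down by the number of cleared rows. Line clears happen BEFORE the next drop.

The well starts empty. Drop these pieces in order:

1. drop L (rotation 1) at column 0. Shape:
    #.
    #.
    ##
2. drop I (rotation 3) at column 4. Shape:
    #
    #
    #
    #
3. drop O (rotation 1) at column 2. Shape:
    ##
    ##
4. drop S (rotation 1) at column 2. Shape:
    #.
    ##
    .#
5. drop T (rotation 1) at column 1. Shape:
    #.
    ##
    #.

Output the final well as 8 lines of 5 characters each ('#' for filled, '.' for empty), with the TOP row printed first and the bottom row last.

Drop 1: L rot1 at col 0 lands with bottom-row=0; cleared 0 line(s) (total 0); column heights now [3 1 0 0 0], max=3
Drop 2: I rot3 at col 4 lands with bottom-row=0; cleared 0 line(s) (total 0); column heights now [3 1 0 0 4], max=4
Drop 3: O rot1 at col 2 lands with bottom-row=0; cleared 1 line(s) (total 1); column heights now [2 0 1 1 3], max=3
Drop 4: S rot1 at col 2 lands with bottom-row=1; cleared 0 line(s) (total 1); column heights now [2 0 4 3 3], max=4
Drop 5: T rot1 at col 1 lands with bottom-row=3; cleared 0 line(s) (total 1); column heights now [2 6 5 3 3], max=6

Answer: .....
.....
.#...
.##..
.##..
..###
#..##
#.###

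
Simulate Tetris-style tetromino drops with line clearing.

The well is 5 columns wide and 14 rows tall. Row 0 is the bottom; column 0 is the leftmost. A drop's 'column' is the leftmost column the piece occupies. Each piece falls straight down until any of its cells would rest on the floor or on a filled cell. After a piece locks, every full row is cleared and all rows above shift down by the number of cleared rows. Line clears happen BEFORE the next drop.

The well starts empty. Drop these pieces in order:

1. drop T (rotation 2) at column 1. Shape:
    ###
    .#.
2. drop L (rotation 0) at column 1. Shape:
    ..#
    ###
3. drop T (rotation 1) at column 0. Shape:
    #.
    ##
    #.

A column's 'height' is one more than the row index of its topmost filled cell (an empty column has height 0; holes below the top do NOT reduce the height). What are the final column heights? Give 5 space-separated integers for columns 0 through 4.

Answer: 5 4 3 4 0

Derivation:
Drop 1: T rot2 at col 1 lands with bottom-row=0; cleared 0 line(s) (total 0); column heights now [0 2 2 2 0], max=2
Drop 2: L rot0 at col 1 lands with bottom-row=2; cleared 0 line(s) (total 0); column heights now [0 3 3 4 0], max=4
Drop 3: T rot1 at col 0 lands with bottom-row=2; cleared 0 line(s) (total 0); column heights now [5 4 3 4 0], max=5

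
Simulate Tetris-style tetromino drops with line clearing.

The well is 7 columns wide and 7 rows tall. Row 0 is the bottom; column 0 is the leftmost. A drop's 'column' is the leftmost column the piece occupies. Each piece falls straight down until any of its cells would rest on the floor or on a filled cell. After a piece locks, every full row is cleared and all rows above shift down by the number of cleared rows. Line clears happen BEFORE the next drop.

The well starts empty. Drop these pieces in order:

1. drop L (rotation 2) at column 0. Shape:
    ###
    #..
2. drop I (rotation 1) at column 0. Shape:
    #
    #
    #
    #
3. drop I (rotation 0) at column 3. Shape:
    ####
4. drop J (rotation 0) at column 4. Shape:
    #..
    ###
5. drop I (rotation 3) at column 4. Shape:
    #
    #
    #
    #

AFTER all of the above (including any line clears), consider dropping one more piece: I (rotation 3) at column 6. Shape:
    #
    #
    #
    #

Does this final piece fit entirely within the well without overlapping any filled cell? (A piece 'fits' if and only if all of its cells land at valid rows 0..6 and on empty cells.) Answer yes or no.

Drop 1: L rot2 at col 0 lands with bottom-row=0; cleared 0 line(s) (total 0); column heights now [2 2 2 0 0 0 0], max=2
Drop 2: I rot1 at col 0 lands with bottom-row=2; cleared 0 line(s) (total 0); column heights now [6 2 2 0 0 0 0], max=6
Drop 3: I rot0 at col 3 lands with bottom-row=0; cleared 0 line(s) (total 0); column heights now [6 2 2 1 1 1 1], max=6
Drop 4: J rot0 at col 4 lands with bottom-row=1; cleared 0 line(s) (total 0); column heights now [6 2 2 1 3 2 2], max=6
Drop 5: I rot3 at col 4 lands with bottom-row=3; cleared 0 line(s) (total 0); column heights now [6 2 2 1 7 2 2], max=7
Test piece I rot3 at col 6 (width 1): heights before test = [6 2 2 1 7 2 2]; fits = True

Answer: yes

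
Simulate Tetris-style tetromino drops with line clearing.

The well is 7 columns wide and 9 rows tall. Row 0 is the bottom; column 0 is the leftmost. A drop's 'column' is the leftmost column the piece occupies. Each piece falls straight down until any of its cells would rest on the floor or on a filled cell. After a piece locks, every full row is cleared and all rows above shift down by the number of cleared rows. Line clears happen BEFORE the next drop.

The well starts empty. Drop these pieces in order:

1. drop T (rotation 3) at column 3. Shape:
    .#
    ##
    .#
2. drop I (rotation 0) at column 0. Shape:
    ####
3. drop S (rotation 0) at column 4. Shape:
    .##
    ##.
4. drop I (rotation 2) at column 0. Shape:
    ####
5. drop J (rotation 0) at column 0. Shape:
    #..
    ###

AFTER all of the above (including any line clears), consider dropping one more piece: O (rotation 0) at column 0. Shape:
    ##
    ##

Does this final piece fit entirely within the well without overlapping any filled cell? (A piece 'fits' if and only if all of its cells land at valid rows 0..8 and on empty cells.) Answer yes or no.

Drop 1: T rot3 at col 3 lands with bottom-row=0; cleared 0 line(s) (total 0); column heights now [0 0 0 2 3 0 0], max=3
Drop 2: I rot0 at col 0 lands with bottom-row=2; cleared 0 line(s) (total 0); column heights now [3 3 3 3 3 0 0], max=3
Drop 3: S rot0 at col 4 lands with bottom-row=3; cleared 0 line(s) (total 0); column heights now [3 3 3 3 4 5 5], max=5
Drop 4: I rot2 at col 0 lands with bottom-row=3; cleared 0 line(s) (total 0); column heights now [4 4 4 4 4 5 5], max=5
Drop 5: J rot0 at col 0 lands with bottom-row=4; cleared 0 line(s) (total 0); column heights now [6 5 5 4 4 5 5], max=6
Test piece O rot0 at col 0 (width 2): heights before test = [6 5 5 4 4 5 5]; fits = True

Answer: yes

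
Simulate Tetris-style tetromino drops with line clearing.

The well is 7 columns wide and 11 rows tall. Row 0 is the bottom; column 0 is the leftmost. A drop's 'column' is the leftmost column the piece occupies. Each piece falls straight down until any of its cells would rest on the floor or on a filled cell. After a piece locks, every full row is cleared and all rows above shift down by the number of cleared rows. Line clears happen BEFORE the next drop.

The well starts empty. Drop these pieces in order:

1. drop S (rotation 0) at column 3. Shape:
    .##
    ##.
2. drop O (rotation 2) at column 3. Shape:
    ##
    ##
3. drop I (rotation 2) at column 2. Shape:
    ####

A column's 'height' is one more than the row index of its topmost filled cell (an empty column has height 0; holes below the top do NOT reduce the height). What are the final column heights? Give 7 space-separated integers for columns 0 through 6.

Answer: 0 0 5 5 5 5 0

Derivation:
Drop 1: S rot0 at col 3 lands with bottom-row=0; cleared 0 line(s) (total 0); column heights now [0 0 0 1 2 2 0], max=2
Drop 2: O rot2 at col 3 lands with bottom-row=2; cleared 0 line(s) (total 0); column heights now [0 0 0 4 4 2 0], max=4
Drop 3: I rot2 at col 2 lands with bottom-row=4; cleared 0 line(s) (total 0); column heights now [0 0 5 5 5 5 0], max=5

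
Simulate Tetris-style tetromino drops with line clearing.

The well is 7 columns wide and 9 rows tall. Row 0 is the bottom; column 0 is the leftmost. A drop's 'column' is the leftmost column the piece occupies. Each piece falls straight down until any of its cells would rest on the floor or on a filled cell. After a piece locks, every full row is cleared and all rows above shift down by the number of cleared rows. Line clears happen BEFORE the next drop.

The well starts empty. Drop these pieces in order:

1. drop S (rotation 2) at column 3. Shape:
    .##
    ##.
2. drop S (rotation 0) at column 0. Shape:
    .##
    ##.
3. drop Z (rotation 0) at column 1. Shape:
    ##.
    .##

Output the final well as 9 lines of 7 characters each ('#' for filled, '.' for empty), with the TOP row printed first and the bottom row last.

Answer: .......
.......
.......
.......
.......
.##....
..##...
.##.##.
##.##..

Derivation:
Drop 1: S rot2 at col 3 lands with bottom-row=0; cleared 0 line(s) (total 0); column heights now [0 0 0 1 2 2 0], max=2
Drop 2: S rot0 at col 0 lands with bottom-row=0; cleared 0 line(s) (total 0); column heights now [1 2 2 1 2 2 0], max=2
Drop 3: Z rot0 at col 1 lands with bottom-row=2; cleared 0 line(s) (total 0); column heights now [1 4 4 3 2 2 0], max=4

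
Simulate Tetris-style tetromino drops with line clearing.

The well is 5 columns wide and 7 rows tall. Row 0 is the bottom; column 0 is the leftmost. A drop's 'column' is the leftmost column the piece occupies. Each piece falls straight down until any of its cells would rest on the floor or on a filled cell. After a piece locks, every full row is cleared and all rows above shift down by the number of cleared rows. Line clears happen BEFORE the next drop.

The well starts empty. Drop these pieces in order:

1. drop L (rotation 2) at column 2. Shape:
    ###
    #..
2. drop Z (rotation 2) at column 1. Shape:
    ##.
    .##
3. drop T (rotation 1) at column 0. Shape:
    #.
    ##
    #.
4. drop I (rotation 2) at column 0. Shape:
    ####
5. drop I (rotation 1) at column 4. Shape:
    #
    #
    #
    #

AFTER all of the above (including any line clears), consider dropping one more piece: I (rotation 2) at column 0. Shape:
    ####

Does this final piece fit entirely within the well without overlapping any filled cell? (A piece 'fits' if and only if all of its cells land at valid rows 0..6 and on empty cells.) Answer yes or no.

Answer: no

Derivation:
Drop 1: L rot2 at col 2 lands with bottom-row=0; cleared 0 line(s) (total 0); column heights now [0 0 2 2 2], max=2
Drop 2: Z rot2 at col 1 lands with bottom-row=2; cleared 0 line(s) (total 0); column heights now [0 4 4 3 2], max=4
Drop 3: T rot1 at col 0 lands with bottom-row=3; cleared 0 line(s) (total 0); column heights now [6 5 4 3 2], max=6
Drop 4: I rot2 at col 0 lands with bottom-row=6; cleared 0 line(s) (total 0); column heights now [7 7 7 7 2], max=7
Drop 5: I rot1 at col 4 lands with bottom-row=2; cleared 0 line(s) (total 0); column heights now [7 7 7 7 6], max=7
Test piece I rot2 at col 0 (width 4): heights before test = [7 7 7 7 6]; fits = False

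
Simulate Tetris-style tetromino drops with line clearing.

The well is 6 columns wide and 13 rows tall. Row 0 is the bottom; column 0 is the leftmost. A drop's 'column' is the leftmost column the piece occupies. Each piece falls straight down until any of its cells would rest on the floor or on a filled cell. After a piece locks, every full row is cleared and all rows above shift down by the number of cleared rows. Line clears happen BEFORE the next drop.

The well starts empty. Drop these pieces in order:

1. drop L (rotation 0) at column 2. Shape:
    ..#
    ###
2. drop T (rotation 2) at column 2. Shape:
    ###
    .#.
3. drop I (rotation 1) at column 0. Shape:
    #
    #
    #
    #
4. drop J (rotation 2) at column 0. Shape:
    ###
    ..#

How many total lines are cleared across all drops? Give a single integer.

Drop 1: L rot0 at col 2 lands with bottom-row=0; cleared 0 line(s) (total 0); column heights now [0 0 1 1 2 0], max=2
Drop 2: T rot2 at col 2 lands with bottom-row=1; cleared 0 line(s) (total 0); column heights now [0 0 3 3 3 0], max=3
Drop 3: I rot1 at col 0 lands with bottom-row=0; cleared 0 line(s) (total 0); column heights now [4 0 3 3 3 0], max=4
Drop 4: J rot2 at col 0 lands with bottom-row=3; cleared 0 line(s) (total 0); column heights now [5 5 5 3 3 0], max=5

Answer: 0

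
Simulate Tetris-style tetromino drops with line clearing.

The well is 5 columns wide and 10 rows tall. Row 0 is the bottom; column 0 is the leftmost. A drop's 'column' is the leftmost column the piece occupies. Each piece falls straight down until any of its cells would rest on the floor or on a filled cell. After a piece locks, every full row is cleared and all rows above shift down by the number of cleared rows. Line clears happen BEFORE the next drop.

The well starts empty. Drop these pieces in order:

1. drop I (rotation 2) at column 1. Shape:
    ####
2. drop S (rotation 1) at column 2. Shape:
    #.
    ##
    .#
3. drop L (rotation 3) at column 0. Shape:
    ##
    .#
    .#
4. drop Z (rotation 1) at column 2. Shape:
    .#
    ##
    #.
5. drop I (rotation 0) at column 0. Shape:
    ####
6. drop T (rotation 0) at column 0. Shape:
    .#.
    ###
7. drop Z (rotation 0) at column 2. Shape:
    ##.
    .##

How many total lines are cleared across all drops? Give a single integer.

Drop 1: I rot2 at col 1 lands with bottom-row=0; cleared 0 line(s) (total 0); column heights now [0 1 1 1 1], max=1
Drop 2: S rot1 at col 2 lands with bottom-row=1; cleared 0 line(s) (total 0); column heights now [0 1 4 3 1], max=4
Drop 3: L rot3 at col 0 lands with bottom-row=1; cleared 0 line(s) (total 0); column heights now [4 4 4 3 1], max=4
Drop 4: Z rot1 at col 2 lands with bottom-row=4; cleared 0 line(s) (total 0); column heights now [4 4 6 7 1], max=7
Drop 5: I rot0 at col 0 lands with bottom-row=7; cleared 0 line(s) (total 0); column heights now [8 8 8 8 1], max=8
Drop 6: T rot0 at col 0 lands with bottom-row=8; cleared 0 line(s) (total 0); column heights now [9 10 9 8 1], max=10
Drop 7: Z rot0 at col 2 lands with bottom-row=8; cleared 1 line(s) (total 1); column heights now [8 9 9 9 1], max=9

Answer: 1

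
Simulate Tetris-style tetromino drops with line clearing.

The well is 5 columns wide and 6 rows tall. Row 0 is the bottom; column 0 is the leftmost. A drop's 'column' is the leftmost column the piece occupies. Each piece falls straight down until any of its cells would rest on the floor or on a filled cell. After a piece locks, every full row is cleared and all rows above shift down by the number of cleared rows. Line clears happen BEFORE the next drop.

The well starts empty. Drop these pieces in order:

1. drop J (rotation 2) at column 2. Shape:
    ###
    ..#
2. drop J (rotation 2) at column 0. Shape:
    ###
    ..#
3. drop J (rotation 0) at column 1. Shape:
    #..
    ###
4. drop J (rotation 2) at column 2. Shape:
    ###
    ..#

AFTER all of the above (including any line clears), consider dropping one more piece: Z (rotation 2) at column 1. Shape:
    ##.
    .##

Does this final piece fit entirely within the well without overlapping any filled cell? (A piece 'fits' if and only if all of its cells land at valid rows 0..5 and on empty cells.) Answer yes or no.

Drop 1: J rot2 at col 2 lands with bottom-row=0; cleared 0 line(s) (total 0); column heights now [0 0 2 2 2], max=2
Drop 2: J rot2 at col 0 lands with bottom-row=2; cleared 0 line(s) (total 0); column heights now [4 4 4 2 2], max=4
Drop 3: J rot0 at col 1 lands with bottom-row=4; cleared 0 line(s) (total 0); column heights now [4 6 5 5 2], max=6
Drop 4: J rot2 at col 2 lands with bottom-row=4; cleared 0 line(s) (total 0); column heights now [4 6 6 6 6], max=6
Test piece Z rot2 at col 1 (width 3): heights before test = [4 6 6 6 6]; fits = False

Answer: no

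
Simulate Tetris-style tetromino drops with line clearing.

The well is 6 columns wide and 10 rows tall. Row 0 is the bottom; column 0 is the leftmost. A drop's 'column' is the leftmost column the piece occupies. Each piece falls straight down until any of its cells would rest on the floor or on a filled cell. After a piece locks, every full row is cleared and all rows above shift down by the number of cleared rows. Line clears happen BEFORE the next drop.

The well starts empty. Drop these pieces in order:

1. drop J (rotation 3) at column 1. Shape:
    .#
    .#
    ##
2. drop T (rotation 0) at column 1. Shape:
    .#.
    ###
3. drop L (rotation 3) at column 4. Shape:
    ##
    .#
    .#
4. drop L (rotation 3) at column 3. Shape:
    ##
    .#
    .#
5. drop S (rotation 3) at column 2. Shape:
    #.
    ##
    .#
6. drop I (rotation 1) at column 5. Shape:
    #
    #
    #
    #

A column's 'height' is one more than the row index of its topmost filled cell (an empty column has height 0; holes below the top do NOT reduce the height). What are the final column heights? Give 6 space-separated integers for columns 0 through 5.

Answer: 0 4 9 8 6 7

Derivation:
Drop 1: J rot3 at col 1 lands with bottom-row=0; cleared 0 line(s) (total 0); column heights now [0 1 3 0 0 0], max=3
Drop 2: T rot0 at col 1 lands with bottom-row=3; cleared 0 line(s) (total 0); column heights now [0 4 5 4 0 0], max=5
Drop 3: L rot3 at col 4 lands with bottom-row=0; cleared 0 line(s) (total 0); column heights now [0 4 5 4 3 3], max=5
Drop 4: L rot3 at col 3 lands with bottom-row=3; cleared 0 line(s) (total 0); column heights now [0 4 5 6 6 3], max=6
Drop 5: S rot3 at col 2 lands with bottom-row=6; cleared 0 line(s) (total 0); column heights now [0 4 9 8 6 3], max=9
Drop 6: I rot1 at col 5 lands with bottom-row=3; cleared 0 line(s) (total 0); column heights now [0 4 9 8 6 7], max=9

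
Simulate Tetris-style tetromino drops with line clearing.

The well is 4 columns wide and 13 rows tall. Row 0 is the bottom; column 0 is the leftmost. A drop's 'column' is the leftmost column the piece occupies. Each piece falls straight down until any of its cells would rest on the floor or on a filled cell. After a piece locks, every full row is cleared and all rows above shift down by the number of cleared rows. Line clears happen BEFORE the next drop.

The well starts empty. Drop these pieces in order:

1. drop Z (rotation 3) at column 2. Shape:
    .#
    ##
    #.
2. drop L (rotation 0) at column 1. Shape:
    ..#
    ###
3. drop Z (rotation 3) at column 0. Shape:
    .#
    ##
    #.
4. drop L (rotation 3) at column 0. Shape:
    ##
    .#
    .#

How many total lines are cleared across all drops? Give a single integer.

Drop 1: Z rot3 at col 2 lands with bottom-row=0; cleared 0 line(s) (total 0); column heights now [0 0 2 3], max=3
Drop 2: L rot0 at col 1 lands with bottom-row=3; cleared 0 line(s) (total 0); column heights now [0 4 4 5], max=5
Drop 3: Z rot3 at col 0 lands with bottom-row=3; cleared 1 line(s) (total 1); column heights now [4 5 2 4], max=5
Drop 4: L rot3 at col 0 lands with bottom-row=5; cleared 0 line(s) (total 1); column heights now [8 8 2 4], max=8

Answer: 1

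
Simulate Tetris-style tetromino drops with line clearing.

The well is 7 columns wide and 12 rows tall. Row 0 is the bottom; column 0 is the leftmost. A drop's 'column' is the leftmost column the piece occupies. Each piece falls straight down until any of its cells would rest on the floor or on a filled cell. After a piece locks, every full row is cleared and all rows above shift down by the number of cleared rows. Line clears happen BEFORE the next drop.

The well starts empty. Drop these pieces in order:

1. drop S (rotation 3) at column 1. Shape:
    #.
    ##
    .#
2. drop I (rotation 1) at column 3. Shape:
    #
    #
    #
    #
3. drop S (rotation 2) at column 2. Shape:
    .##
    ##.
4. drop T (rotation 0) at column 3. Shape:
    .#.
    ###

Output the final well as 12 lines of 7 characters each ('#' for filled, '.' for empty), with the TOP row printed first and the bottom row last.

Answer: .......
.......
.......
.......
....#..
...###.
...##..
..##...
...#...
.#.#...
.###...
..##...

Derivation:
Drop 1: S rot3 at col 1 lands with bottom-row=0; cleared 0 line(s) (total 0); column heights now [0 3 2 0 0 0 0], max=3
Drop 2: I rot1 at col 3 lands with bottom-row=0; cleared 0 line(s) (total 0); column heights now [0 3 2 4 0 0 0], max=4
Drop 3: S rot2 at col 2 lands with bottom-row=4; cleared 0 line(s) (total 0); column heights now [0 3 5 6 6 0 0], max=6
Drop 4: T rot0 at col 3 lands with bottom-row=6; cleared 0 line(s) (total 0); column heights now [0 3 5 7 8 7 0], max=8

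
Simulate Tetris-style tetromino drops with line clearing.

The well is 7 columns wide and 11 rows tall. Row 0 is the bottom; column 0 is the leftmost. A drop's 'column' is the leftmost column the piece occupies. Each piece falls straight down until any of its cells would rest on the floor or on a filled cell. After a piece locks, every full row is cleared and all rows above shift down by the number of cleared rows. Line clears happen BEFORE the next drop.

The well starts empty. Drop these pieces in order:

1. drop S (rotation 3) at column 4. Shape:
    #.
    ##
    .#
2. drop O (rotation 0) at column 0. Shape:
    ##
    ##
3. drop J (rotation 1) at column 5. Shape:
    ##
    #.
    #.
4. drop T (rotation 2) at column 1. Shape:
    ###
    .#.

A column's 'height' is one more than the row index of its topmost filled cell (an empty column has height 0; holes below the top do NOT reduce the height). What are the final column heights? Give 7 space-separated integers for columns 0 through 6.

Drop 1: S rot3 at col 4 lands with bottom-row=0; cleared 0 line(s) (total 0); column heights now [0 0 0 0 3 2 0], max=3
Drop 2: O rot0 at col 0 lands with bottom-row=0; cleared 0 line(s) (total 0); column heights now [2 2 0 0 3 2 0], max=3
Drop 3: J rot1 at col 5 lands with bottom-row=2; cleared 0 line(s) (total 0); column heights now [2 2 0 0 3 5 5], max=5
Drop 4: T rot2 at col 1 lands with bottom-row=1; cleared 0 line(s) (total 0); column heights now [2 3 3 3 3 5 5], max=5

Answer: 2 3 3 3 3 5 5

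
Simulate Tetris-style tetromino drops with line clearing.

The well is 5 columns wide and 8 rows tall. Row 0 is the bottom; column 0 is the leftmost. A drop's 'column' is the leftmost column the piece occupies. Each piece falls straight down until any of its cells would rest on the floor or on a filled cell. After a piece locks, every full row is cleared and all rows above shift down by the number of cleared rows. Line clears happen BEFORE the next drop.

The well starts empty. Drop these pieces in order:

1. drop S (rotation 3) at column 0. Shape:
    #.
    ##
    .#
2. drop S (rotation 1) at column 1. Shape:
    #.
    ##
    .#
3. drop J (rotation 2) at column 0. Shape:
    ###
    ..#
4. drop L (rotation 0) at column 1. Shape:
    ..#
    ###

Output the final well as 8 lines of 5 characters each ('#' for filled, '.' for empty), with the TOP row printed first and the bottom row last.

Drop 1: S rot3 at col 0 lands with bottom-row=0; cleared 0 line(s) (total 0); column heights now [3 2 0 0 0], max=3
Drop 2: S rot1 at col 1 lands with bottom-row=1; cleared 0 line(s) (total 0); column heights now [3 4 3 0 0], max=4
Drop 3: J rot2 at col 0 lands with bottom-row=3; cleared 0 line(s) (total 0); column heights now [5 5 5 0 0], max=5
Drop 4: L rot0 at col 1 lands with bottom-row=5; cleared 0 line(s) (total 0); column heights now [5 6 6 7 0], max=7

Answer: .....
...#.
.###.
###..
.##..
###..
###..
.#...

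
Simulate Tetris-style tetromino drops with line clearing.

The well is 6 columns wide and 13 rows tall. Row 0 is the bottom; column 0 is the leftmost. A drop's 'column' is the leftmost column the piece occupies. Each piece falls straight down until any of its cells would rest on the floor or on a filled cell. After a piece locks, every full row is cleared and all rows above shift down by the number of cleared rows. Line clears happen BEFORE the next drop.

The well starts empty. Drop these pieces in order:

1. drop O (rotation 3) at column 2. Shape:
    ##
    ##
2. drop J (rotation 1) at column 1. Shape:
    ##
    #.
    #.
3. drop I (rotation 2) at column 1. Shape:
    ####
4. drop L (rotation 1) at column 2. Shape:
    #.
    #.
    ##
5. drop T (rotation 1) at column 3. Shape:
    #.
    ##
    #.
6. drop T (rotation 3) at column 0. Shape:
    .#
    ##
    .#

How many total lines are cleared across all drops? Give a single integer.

Answer: 0

Derivation:
Drop 1: O rot3 at col 2 lands with bottom-row=0; cleared 0 line(s) (total 0); column heights now [0 0 2 2 0 0], max=2
Drop 2: J rot1 at col 1 lands with bottom-row=0; cleared 0 line(s) (total 0); column heights now [0 3 3 2 0 0], max=3
Drop 3: I rot2 at col 1 lands with bottom-row=3; cleared 0 line(s) (total 0); column heights now [0 4 4 4 4 0], max=4
Drop 4: L rot1 at col 2 lands with bottom-row=4; cleared 0 line(s) (total 0); column heights now [0 4 7 5 4 0], max=7
Drop 5: T rot1 at col 3 lands with bottom-row=5; cleared 0 line(s) (total 0); column heights now [0 4 7 8 7 0], max=8
Drop 6: T rot3 at col 0 lands with bottom-row=4; cleared 0 line(s) (total 0); column heights now [6 7 7 8 7 0], max=8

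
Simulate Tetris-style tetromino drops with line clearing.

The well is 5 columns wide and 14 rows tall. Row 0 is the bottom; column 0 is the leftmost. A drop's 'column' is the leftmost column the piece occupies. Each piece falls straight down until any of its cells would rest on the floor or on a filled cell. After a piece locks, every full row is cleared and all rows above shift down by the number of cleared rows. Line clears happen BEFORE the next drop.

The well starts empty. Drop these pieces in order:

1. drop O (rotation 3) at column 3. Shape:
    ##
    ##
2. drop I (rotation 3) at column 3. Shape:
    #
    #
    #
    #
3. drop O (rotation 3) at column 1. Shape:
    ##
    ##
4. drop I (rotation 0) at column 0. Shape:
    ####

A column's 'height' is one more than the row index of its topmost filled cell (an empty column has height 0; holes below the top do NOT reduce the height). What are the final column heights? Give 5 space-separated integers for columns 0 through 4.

Drop 1: O rot3 at col 3 lands with bottom-row=0; cleared 0 line(s) (total 0); column heights now [0 0 0 2 2], max=2
Drop 2: I rot3 at col 3 lands with bottom-row=2; cleared 0 line(s) (total 0); column heights now [0 0 0 6 2], max=6
Drop 3: O rot3 at col 1 lands with bottom-row=0; cleared 0 line(s) (total 0); column heights now [0 2 2 6 2], max=6
Drop 4: I rot0 at col 0 lands with bottom-row=6; cleared 0 line(s) (total 0); column heights now [7 7 7 7 2], max=7

Answer: 7 7 7 7 2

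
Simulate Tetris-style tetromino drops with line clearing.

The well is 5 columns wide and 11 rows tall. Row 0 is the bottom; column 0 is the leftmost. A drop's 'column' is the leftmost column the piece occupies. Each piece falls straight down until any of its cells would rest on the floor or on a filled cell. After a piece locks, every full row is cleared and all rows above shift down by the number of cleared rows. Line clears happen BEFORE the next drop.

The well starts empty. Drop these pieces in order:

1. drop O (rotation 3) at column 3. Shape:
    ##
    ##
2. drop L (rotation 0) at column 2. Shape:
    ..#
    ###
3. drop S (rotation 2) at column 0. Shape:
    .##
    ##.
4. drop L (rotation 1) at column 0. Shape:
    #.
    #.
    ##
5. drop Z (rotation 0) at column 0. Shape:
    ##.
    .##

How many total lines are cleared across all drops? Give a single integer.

Drop 1: O rot3 at col 3 lands with bottom-row=0; cleared 0 line(s) (total 0); column heights now [0 0 0 2 2], max=2
Drop 2: L rot0 at col 2 lands with bottom-row=2; cleared 0 line(s) (total 0); column heights now [0 0 3 3 4], max=4
Drop 3: S rot2 at col 0 lands with bottom-row=2; cleared 1 line(s) (total 1); column heights now [0 3 3 2 3], max=3
Drop 4: L rot1 at col 0 lands with bottom-row=3; cleared 0 line(s) (total 1); column heights now [6 4 3 2 3], max=6
Drop 5: Z rot0 at col 0 lands with bottom-row=5; cleared 0 line(s) (total 1); column heights now [7 7 6 2 3], max=7

Answer: 1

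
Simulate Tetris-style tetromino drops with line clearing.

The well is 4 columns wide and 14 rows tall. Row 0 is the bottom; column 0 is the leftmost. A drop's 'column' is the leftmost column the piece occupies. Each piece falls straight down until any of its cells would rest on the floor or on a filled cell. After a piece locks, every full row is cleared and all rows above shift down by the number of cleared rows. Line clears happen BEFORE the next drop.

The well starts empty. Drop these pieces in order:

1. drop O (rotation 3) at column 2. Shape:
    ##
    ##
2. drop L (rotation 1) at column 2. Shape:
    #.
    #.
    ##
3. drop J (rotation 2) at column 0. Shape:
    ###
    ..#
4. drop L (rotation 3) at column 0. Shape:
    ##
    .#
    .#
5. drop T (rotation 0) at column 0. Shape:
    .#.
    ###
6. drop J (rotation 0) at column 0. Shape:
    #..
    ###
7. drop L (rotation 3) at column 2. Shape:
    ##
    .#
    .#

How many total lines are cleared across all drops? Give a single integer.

Drop 1: O rot3 at col 2 lands with bottom-row=0; cleared 0 line(s) (total 0); column heights now [0 0 2 2], max=2
Drop 2: L rot1 at col 2 lands with bottom-row=2; cleared 0 line(s) (total 0); column heights now [0 0 5 3], max=5
Drop 3: J rot2 at col 0 lands with bottom-row=5; cleared 0 line(s) (total 0); column heights now [7 7 7 3], max=7
Drop 4: L rot3 at col 0 lands with bottom-row=7; cleared 0 line(s) (total 0); column heights now [10 10 7 3], max=10
Drop 5: T rot0 at col 0 lands with bottom-row=10; cleared 0 line(s) (total 0); column heights now [11 12 11 3], max=12
Drop 6: J rot0 at col 0 lands with bottom-row=12; cleared 0 line(s) (total 0); column heights now [14 13 13 3], max=14
Drop 7: L rot3 at col 2 lands with bottom-row=11; cleared 1 line(s) (total 1); column heights now [13 12 13 13], max=13

Answer: 1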